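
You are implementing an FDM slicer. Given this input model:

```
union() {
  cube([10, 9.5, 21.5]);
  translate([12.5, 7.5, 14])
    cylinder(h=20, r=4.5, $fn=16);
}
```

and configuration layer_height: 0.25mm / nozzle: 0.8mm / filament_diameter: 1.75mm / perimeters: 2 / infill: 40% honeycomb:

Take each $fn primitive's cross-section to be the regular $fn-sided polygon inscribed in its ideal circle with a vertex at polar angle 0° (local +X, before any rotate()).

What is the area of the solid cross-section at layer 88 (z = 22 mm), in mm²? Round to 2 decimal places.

At z = 22 mm: the cube is absent (z outside [0, 21.5]); the cylinder at (12.5, 7.5): section is a regular 16-gon, circumradius r=4.5 (area = (16/2)·4.500²·sin(360°/16) = 61.99 mm²); Taking the union: only the r=4.5 cylinder at (12.5, 7.5) is present, so the union is just that shape — area = 61.99 mm². Overall, the cross-section is a single solid region. Net area = 61.99 mm².

61.99 mm²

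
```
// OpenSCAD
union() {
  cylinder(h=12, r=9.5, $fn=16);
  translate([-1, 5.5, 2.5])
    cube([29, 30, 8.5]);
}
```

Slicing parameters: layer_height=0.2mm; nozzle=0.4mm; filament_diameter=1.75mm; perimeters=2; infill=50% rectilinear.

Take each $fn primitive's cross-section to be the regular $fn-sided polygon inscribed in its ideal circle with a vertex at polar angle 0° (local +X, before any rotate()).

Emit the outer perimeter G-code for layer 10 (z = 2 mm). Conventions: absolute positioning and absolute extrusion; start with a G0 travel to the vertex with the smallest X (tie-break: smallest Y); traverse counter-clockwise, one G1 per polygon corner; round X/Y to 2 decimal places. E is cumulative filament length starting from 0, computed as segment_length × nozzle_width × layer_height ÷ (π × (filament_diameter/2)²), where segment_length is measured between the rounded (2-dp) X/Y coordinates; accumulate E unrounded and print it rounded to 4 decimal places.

G0 X-9.50 Y0.00 Z2.00
G1 X-8.78 Y-3.64 E0.1234
G1 X-6.72 Y-6.72 E0.2467
G1 X-3.64 Y-8.78 E0.3699
G1 X0.00 Y-9.50 E0.4933
G1 X3.64 Y-8.78 E0.6167
G1 X6.72 Y-6.72 E0.7400
G1 X8.78 Y-3.64 E0.8632
G1 X9.50 Y0.00 E0.9866
G1 X8.78 Y3.64 E1.1100
G1 X6.72 Y6.72 E1.2333
G1 X3.64 Y8.78 E1.3565
G1 X0.00 Y9.50 E1.4799
G1 X-3.64 Y8.78 E1.6033
G1 X-6.72 Y6.72 E1.7266
G1 X-8.78 Y3.64 E1.8498
G1 X-9.50 Y0.00 E1.9732

At z = 2 mm: the cylinder: section is a regular 16-gon, circumradius r=9.5; the cube at (-1, 5.5) is absent (z outside [2.5, 11]); Merging all regions: only the r=9.5 cylinder is present, so the union is just that shape — 1 connected region. The outline is a single polygon with 16 vertices. Extrusion per mm of travel: 0.4 × 0.2 / (π × 0.875²) = 0.033260. Accumulating E over each segment gives final E = 1.9732.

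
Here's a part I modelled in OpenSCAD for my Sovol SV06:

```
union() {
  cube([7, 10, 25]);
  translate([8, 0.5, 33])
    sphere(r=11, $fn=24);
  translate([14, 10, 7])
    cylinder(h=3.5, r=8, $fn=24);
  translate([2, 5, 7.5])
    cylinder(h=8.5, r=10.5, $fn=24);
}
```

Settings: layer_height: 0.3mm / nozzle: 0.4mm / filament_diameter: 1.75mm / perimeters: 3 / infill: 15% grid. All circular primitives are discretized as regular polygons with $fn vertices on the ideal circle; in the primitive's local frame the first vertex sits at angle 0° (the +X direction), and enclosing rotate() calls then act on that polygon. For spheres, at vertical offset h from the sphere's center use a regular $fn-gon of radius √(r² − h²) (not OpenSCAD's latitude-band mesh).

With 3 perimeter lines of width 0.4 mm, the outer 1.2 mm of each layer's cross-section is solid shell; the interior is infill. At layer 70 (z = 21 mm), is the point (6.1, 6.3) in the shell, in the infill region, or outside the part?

At z = 21 mm: the cube (footprint 7×10) is included at this height; the sphere at (8, 0.5) is absent (|z−center|=12.000 > r=11); the cylinder at (14, 10) does not reach this height (z outside [7, 10.5]); the cylinder at (2, 5) is not intersected at this z (z outside [7.5, 16]); Combining (union): only the 7×10 cube is present, so the union is just that shape — 1 connected region. Overall, the cross-section is a single solid region. The nearest boundary edge runs (7.00, 0.00)→(7.00, 10.00); distance from the point to it = 0.90 mm. The point is inside the cross-section, 0.90 mm from the nearest boundary — within the 1.2 mm shell band (3 × 0.4).

shell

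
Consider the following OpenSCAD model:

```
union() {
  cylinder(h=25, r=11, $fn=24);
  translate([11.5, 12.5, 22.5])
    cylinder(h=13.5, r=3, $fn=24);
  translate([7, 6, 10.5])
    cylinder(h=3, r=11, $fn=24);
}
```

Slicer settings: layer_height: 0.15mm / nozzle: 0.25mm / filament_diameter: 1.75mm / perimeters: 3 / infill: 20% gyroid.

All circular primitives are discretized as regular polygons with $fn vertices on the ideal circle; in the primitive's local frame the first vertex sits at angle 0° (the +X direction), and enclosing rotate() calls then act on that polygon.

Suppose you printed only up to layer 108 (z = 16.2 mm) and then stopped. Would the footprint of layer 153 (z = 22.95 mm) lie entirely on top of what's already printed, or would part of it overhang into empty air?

part overhangs

Compare the two slices. At z = 16.2: the r=11 cylinder contributes a regular 24-gon of circumradius 11 (area = (24/2)·11.000²·sin(360°/24) = 375.81 mm²); the cylinder at (11.5, 12.5) does not reach this height (z outside [22.5, 36]); the cylinder at (7, 6) does not reach this height (z outside [10.5, 13.5]); Merging all regions: only the r=11 cylinder is present, so the union is just that shape — area = 375.81 mm². At z = 22.95: the r=11 cylinder contributes a regular 24-gon of circumradius 11 (area = (24/2)·11.000²·sin(360°/24) = 375.81 mm²); the r=3 cylinder at (11.5, 12.5) gives a regular 24-gon of circumradius 3 (constant along its height) (area = (24/2)·3.000²·sin(360°/24) = 27.95 mm²); the cylinder at (7, 6) is not intersected at this z (z outside [10.5, 13.5]); Taking the union: the 2 present regions are separate (no shared area or edge), so areas and boundary lengths simply add and each stays a separate island — area = 403.76 mm². Checking containment: at z = 22.95 the cross-section extends beyond the z = 16.2 cross-section by about 27.95 mm².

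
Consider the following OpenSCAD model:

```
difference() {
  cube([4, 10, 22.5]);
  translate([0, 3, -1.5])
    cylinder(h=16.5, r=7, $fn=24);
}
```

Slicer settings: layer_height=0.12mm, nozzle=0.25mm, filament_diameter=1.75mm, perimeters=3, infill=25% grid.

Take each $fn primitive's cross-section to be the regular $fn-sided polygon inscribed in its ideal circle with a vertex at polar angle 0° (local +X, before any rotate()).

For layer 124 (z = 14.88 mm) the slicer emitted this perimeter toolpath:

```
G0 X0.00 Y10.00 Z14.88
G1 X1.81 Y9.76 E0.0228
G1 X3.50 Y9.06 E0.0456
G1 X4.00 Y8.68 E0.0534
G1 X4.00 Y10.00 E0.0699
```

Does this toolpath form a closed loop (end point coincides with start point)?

no

Start point (G0): (0.00, 10.00). End point (last G1): the path does not return to the start — open.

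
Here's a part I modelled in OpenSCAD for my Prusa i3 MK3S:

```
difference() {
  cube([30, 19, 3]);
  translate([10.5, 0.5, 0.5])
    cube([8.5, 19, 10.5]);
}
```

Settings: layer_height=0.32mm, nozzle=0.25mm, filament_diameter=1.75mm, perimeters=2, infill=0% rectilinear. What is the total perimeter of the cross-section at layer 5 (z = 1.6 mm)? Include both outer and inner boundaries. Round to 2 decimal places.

135.00 mm

At z = 1.6 mm: the 30×19 cube contributes its full rectangle (perimeter 98.00 mm); the cube at (10.5, 0.5) (footprint 8.5×19) is included at this height (perimeter 55.00 mm); After the difference (first − rest): starting from the 30×19 cube, the 8.5×19 cube at (10.5, 0.5) partially overlaps it — only the 157.25 mm² overlap (of its 161.50 mm²) is removed, clipping the outline — boundary = 135.00 mm. Overall, the cross-section is a single solid region. Total boundary length (outer) = 135.00 mm.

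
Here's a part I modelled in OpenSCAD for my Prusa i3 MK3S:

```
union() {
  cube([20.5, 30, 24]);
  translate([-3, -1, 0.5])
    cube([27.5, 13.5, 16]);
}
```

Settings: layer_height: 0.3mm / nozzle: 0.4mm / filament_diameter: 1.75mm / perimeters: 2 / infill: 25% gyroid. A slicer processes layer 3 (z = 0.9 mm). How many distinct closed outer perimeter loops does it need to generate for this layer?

1

At z = 0.9 mm: the 20.5×30 cube contributes its full rectangle; the 27.5×13.5 cube at (-3, -1) contributes its full rectangle; Combining (union): the regions partially overlap (shared area 256.25 mm²), so overlapping operands fuse into one piece — 1 connected region. The result has 1 disconnected region.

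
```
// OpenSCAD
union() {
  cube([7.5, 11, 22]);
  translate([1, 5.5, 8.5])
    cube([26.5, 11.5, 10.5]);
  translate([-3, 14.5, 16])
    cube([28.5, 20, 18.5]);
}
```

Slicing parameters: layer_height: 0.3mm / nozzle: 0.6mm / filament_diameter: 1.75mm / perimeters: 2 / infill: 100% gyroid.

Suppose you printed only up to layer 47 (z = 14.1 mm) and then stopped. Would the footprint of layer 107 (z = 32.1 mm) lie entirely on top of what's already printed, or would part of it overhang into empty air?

Compare the two slices. At z = 14.1: the cube is present — its section is the full 7.5×11 rectangle (area 82.50 mm²); the cube at (1, 5.5) is present — its section is the full 26.5×11.5 rectangle (area 304.75 mm²); the cube at (-3, 14.5) is not intersected at this z (z outside [16, 34.5]); Combining (union): the regions partially overlap — summed areas 387.25 mm² minus the doubly-counted overlap 35.75 mm² gives 351.50 mm² — area = 351.50 mm². At z = 32.1: the cube is not intersected at this z (z outside [0, 22]); the cube at (1, 5.5) is not intersected at this z (z outside [8.5, 19]); the cube at (-3, 14.5) is present — its section is the full 28.5×20 rectangle (area 570.00 mm²); Taking the union: only the 28.5×20 cube at (-3, 14.5) is present, so the union is just that shape — area = 570.00 mm². Checking containment: at z = 32.1 the cross-section extends beyond the z = 14.1 cross-section by about 508.75 mm².

part overhangs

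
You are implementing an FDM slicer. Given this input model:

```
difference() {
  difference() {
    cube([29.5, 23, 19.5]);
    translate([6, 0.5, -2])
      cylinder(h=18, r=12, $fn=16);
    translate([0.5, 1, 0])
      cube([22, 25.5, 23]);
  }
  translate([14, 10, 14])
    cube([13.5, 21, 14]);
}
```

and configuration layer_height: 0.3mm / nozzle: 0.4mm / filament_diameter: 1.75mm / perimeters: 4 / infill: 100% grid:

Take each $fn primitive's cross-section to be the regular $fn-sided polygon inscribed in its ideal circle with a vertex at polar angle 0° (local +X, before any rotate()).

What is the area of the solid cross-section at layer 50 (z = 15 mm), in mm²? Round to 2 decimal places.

106.64 mm²

At z = 15 mm: the cube is present — its section is the full 29.5×23 rectangle (area 678.50 mm²); the cylinder at (6, 0.5): section is a regular 16-gon, circumradius r=12 (area = (16/2)·12.000²·sin(360°/16) = 440.85 mm²); the cube at (0.5, 1) is present — its section is the full 22×25.5 rectangle (area 561.00 mm²); Subtracting the remaining from the first: starting from the 29.5×23 cube (678.50 mm²), the r=12 cylinder at (6, 0.5) partially overlaps it — only the 187.14 mm² overlap (of its 440.85 mm²) is removed, clipping the outline; the 22×25.5 cube at (0.5, 1) partially overlaps it — only the 319.71 mm² overlap (of its 561.00 mm²) is removed, clipping the outline — area = 171.64 mm²; the 13.5×21 cube at (14, 10) contributes its full rectangle (area 283.50 mm²); After the difference (first − rest): starting from that combined region (171.64 mm²), the 13.5×21 cube at (14, 10) partially overlaps it — only the 65.00 mm² overlap (of its 283.50 mm²) is removed, clipping the outline — area = 106.64 mm². Overall, the cross-section has 2 separate islands. Net area = 106.64 mm².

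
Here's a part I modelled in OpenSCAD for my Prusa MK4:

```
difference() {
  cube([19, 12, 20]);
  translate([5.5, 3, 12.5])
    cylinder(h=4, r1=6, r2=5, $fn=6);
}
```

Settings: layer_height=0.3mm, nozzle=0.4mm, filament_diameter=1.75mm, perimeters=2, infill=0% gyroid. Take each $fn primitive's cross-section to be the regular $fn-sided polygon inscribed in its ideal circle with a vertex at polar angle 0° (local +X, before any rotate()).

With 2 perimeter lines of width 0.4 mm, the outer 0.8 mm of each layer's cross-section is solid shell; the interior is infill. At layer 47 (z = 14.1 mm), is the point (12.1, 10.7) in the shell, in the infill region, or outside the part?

infill

At z = 14.1 mm: the cube (footprint 19×12) is included at this height; the cone at (5.5, 3) contributes a regular 6-gon of circumradius 5.600 (interpolated between r1=6 and r2=5 at t=0.400); Subtracting the remaining from the first: starting from the 19×12 cube, the cone at (5.5, 3) partially overlaps it — only the 69.12 mm² overlap (of its 81.48 mm²) is removed, clipping the outline — 2 connected regions. Overall, the cross-section has 2 separate islands. The nearest boundary edge runs (0.00, 12.00)→(19.00, 12.00); distance from the point to it = 1.30 mm. (Shell/infill is judged within the island containing the point — the largest one.) The point is inside the cross-section and 1.30 mm from the nearest boundary — more than the 0.8 mm shell width (2 × 0.4), so it's in the infill interior.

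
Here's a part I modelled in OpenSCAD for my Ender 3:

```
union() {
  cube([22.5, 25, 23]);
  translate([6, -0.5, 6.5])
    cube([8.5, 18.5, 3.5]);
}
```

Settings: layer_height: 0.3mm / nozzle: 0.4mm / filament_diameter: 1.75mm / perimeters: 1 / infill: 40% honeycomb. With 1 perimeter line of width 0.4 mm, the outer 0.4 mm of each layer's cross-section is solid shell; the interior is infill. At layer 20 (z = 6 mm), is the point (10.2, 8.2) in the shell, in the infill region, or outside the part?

At z = 6 mm: the 22.5×25 cube contributes its full rectangle; the cube at (6, -0.5) is absent (z outside [6.5, 10]); Taking the union: only the 22.5×25 cube is present, so the union is just that shape — 1 connected region. Overall, the cross-section is a single solid region. The nearest boundary edge runs (0.00, 0.00)→(22.50, 0.00); distance from the point to it = 8.20 mm. The point is inside the cross-section and 8.20 mm from the nearest boundary — more than the 0.4 mm shell width (1 × 0.4), so it's in the infill interior.

infill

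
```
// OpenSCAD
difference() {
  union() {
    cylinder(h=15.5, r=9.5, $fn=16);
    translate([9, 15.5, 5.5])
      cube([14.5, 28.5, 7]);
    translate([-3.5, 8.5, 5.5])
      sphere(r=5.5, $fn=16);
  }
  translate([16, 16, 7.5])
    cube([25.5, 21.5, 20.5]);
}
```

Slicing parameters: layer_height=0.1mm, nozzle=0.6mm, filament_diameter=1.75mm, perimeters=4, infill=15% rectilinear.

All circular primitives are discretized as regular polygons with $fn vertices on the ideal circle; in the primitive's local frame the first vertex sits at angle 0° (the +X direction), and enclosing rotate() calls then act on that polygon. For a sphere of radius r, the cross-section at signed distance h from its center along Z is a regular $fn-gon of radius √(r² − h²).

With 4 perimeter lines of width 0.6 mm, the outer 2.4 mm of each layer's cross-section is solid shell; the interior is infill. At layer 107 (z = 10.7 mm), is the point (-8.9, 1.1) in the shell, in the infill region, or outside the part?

shell

At z = 10.7 mm: the r=9.5 cylinder contributes a regular 16-gon of circumradius 9.5; the 14.5×28.5 cube at (9, 15.5) contributes its full rectangle; the r=5.5 sphere at (-3.5, 8.5) contributes a regular 16-gon of circumradius √(5.5²−5.2²) = 1.792; Taking the union: the regions partially overlap (shared area 5.38 mm²), so overlapping operands fuse into one piece — 2 connected regions; the 25.5×21.5 cube at (16, 16) contributes its full rectangle; Subtracting the remaining from the first: starting from that combined region, the 25.5×21.5 cube at (16, 16) partially overlaps it — only the 161.25 mm² overlap (of its 548.25 mm²) is removed, clipping the outline — 2 connected regions. Overall, the cross-section has 2 separate islands. The nearest boundary edge runs (-9.50, 0.00)→(-8.78, 3.64); distance from the point to it = 0.37 mm. (Shell/infill is judged within the island containing the point — the largest one.) The point is inside the cross-section, 0.37 mm from the nearest boundary — within the 2.4 mm shell band (4 × 0.6).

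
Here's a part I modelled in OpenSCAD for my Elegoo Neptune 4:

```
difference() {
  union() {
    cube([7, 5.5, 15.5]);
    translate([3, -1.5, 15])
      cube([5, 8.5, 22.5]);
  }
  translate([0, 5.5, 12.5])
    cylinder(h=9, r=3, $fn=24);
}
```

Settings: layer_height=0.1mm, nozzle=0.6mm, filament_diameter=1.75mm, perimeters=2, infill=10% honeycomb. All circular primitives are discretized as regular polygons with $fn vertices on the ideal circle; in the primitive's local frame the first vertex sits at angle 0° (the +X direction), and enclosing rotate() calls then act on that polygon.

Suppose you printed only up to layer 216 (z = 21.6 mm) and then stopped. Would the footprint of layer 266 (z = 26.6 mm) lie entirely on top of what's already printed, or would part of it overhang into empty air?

Compare the two slices. At z = 21.6: the cube is not intersected at this z (z outside [0, 15.5]); the 5×8.5 cube at (3, -1.5) contributes its full rectangle (area 42.50 mm²); Taking the union: only the 5×8.5 cube at (3, -1.5) is present, so the union is just that shape — area = 42.50 mm²; the cylinder at (0, 5.5) does not reach this height (z outside [12.5, 21.5]); After the difference (first − rest): none of the subtracted shapes is present at this height, so the result so far is unchanged — area = 42.50 mm². At z = 26.6: the cube is not intersected at this z (z outside [0, 15.5]); the cube at (3, -1.5) (footprint 5×8.5) is included at this height (area 42.50 mm²); Merging all regions: only the 5×8.5 cube at (3, -1.5) is present, so the union is just that shape — area = 42.50 mm²; the cylinder at (0, 5.5) is absent (z outside [12.5, 21.5]); Subtracting the remaining from the first: none of the subtracted shapes is present at this height, so that combined region is unchanged — area = 42.50 mm². Checking containment: the cross-section at z = 26.6 is a subset of the cross-section at z = 21.6.

entirely on top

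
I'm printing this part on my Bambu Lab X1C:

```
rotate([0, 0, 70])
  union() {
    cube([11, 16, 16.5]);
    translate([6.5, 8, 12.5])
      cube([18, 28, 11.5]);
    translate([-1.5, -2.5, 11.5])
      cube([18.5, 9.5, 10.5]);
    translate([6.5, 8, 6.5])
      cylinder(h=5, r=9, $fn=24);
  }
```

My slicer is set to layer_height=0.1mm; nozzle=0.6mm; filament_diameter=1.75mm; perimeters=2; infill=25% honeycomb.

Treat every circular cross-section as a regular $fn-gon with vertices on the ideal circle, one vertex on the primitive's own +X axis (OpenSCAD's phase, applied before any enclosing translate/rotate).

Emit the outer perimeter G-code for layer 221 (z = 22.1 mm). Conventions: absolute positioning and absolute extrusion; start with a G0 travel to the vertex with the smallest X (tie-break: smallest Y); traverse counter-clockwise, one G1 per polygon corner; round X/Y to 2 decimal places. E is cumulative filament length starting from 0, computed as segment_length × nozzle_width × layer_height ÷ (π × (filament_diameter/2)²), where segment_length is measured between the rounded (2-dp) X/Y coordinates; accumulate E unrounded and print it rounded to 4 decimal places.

At z = 22.1 mm: the cube is absent (z outside [0, 16.5]); the cube at (6.5, 8) is present — its section is the full 18×28 rectangle; the cube at (-1.5, -2.5) is absent (z outside [11.5, 22]); the cylinder at (6.5, 8) is absent (z outside [6.5, 11.5]); Taking the union: only the 18×28 cube at (6.5, 8) is present, so the union is just that shape — 1 connected region; (rotated 70° about Z; rotation is an isometry so areas/perimeters/island counts are preserved). The outline is a single polygon with 4 vertices. Extrusion per mm of travel: 0.6 × 0.1 / (π × 0.875²) = 0.024945. Accumulating E over each segment gives final E = 2.2954.

G0 X-31.61 Y18.42 Z22.10
G1 X-5.29 Y8.84 E0.6987
G1 X0.86 Y25.76 E1.1478
G1 X-25.45 Y35.34 E1.8462
G1 X-31.61 Y18.42 E2.2954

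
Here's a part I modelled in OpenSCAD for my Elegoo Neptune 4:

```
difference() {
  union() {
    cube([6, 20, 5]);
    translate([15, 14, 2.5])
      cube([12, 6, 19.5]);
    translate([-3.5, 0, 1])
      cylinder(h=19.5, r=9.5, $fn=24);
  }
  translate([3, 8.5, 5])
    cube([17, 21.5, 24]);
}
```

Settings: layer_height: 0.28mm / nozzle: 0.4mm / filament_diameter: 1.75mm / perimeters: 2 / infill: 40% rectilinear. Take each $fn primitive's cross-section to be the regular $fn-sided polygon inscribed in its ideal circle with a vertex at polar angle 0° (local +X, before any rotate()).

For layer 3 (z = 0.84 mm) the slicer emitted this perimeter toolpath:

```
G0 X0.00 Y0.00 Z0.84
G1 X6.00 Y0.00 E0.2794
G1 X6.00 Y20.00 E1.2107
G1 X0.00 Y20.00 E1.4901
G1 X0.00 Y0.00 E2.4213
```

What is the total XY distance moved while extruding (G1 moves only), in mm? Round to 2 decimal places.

Sum the Euclidean lengths of each G1 segment: total = 52.00 mm.

52.00 mm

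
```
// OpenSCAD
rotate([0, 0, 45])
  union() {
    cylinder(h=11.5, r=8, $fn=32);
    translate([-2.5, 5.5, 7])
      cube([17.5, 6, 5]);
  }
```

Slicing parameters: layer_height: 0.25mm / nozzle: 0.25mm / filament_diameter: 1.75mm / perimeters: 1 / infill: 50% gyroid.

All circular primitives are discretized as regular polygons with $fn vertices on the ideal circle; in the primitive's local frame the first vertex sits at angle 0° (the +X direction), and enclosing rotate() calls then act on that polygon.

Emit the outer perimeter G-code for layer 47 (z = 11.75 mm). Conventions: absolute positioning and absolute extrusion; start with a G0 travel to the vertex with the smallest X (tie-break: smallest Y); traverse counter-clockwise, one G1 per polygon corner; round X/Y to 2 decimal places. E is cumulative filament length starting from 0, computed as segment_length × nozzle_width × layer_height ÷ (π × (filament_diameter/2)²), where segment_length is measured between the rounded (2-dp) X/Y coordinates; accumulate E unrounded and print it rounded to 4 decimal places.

G0 X-9.90 Y6.36 Z11.75
G1 X-5.66 Y2.12 E0.1558
G1 X6.72 Y14.50 E0.6107
G1 X2.47 Y18.74 E0.7667
G1 X-9.90 Y6.36 E1.2215

At z = 11.75 mm: the cylinder is not intersected at this z (z outside [0, 11.5]); the 17.5×6 cube at (-2.5, 5.5) contributes its full rectangle; Merging all regions: only the 17.5×6 cube at (-2.5, 5.5) is present, so the union is just that shape — 1 connected region; (whole slice rotated 45° about Z — lengths, areas and connectivity unchanged). The outline is a single polygon with 4 vertices. Extrusion per mm of travel: 0.25 × 0.25 / (π × 0.875²) = 0.025984. Accumulating E over each segment gives final E = 1.2215.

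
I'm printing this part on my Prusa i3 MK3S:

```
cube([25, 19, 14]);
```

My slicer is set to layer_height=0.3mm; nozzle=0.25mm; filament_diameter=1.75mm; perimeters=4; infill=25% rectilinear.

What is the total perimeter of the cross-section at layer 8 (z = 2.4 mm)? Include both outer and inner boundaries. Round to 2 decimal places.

88.00 mm

At z = 2.4 mm: the 25×19 cube contributes its full rectangle (perimeter 88.00 mm). Overall, the cross-section is a single solid region. Total boundary length (outer) = 88.00 mm.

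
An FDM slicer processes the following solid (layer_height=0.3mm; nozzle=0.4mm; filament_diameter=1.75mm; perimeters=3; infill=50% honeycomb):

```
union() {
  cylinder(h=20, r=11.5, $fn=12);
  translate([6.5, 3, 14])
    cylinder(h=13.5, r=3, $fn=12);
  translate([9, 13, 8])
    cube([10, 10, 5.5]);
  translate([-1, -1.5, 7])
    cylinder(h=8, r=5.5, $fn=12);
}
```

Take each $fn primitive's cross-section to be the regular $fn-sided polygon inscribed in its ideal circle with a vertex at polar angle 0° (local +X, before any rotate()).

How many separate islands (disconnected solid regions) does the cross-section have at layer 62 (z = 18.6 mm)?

At z = 18.6 mm: the r=11.5 cylinder gives a regular 12-gon of circumradius 11.5 (constant along its height); the cylinder at (6.5, 3): section is a regular 12-gon, circumradius r=3; the cube at (9, 13) is not intersected at this z (z outside [8, 13.5]); the cylinder at (-1, -1.5) is absent (z outside [7, 15]); Taking the union: the r=3 cylinder at (6.5, 3) lies entirely inside the r=11.5 cylinder, so the union is just the r=11.5 cylinder — 1 connected region. Overall, the cross-section is a single solid region. Island count = 1.

1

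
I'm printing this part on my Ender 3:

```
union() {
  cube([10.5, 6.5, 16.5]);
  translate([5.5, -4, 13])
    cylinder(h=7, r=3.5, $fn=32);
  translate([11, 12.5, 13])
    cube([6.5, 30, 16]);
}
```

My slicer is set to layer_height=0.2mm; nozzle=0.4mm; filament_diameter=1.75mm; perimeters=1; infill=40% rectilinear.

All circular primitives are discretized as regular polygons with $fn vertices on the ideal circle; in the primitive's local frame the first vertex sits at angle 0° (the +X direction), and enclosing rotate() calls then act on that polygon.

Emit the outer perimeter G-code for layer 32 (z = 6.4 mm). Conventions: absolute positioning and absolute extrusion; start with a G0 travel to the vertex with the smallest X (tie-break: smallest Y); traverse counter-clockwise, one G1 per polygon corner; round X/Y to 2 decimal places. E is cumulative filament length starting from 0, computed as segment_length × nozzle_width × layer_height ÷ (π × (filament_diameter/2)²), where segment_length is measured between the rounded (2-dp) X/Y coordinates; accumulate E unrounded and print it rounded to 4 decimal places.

At z = 6.4 mm: the cube is present — its section is the full 10.5×6.5 rectangle; the cylinder at (5.5, -4) does not reach this height (z outside [13, 20]); the cube at (11, 12.5) is absent (z outside [13, 29]); Combining (union): only the 10.5×6.5 cube is present, so the union is just that shape — 1 connected region. The outline is a single polygon with 4 vertices. Extrusion per mm of travel: 0.4 × 0.2 / (π × 0.875²) = 0.033260. Accumulating E over each segment gives final E = 1.1308.

G0 X0.00 Y0.00 Z6.40
G1 X10.50 Y0.00 E0.3492
G1 X10.50 Y6.50 E0.5654
G1 X0.00 Y6.50 E0.9147
G1 X0.00 Y0.00 E1.1308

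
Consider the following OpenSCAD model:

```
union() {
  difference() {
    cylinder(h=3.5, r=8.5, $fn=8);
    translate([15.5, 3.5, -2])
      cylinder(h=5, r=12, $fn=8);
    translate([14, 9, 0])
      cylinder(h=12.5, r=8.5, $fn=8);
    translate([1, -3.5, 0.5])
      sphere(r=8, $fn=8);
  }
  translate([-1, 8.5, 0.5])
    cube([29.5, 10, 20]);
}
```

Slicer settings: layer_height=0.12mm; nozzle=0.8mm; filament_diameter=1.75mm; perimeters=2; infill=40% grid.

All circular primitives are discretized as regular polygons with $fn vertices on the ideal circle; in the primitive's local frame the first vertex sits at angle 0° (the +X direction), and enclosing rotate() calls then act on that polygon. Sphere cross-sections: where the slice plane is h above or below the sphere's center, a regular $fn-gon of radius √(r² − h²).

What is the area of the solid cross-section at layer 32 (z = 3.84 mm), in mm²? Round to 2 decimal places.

At z = 3.84 mm: the cylinder is not intersected at this z (z outside [0, 3.5]); the cylinder at (15.5, 3.5) does not reach this height (z outside [-2, 3]); the cylinder at (14, 9): section is a regular 8-gon, circumradius r=8.5 (area = (8/2)·8.500²·sin(360°/8) = 204.35 mm²); the r=8 sphere at (1, -3.5) contributes a regular 8-gon of circumradius √(8²−3.34²) = 7.269 (area = (8/2)·7.269²·sin(360°/8) = 149.47 mm²); Subtracting the remaining from the first: the first operand is absent here, so nothing remains; the 29.5×10 cube at (-1, 8.5) contributes its full rectangle (area 295.00 mm²); Merging all regions: only the 29.5×10 cube at (-1, 8.5) is present, so the union is just that shape — area = 295.00 mm². Overall, the cross-section is a single solid region. Net area = 295.00 mm².

295.00 mm²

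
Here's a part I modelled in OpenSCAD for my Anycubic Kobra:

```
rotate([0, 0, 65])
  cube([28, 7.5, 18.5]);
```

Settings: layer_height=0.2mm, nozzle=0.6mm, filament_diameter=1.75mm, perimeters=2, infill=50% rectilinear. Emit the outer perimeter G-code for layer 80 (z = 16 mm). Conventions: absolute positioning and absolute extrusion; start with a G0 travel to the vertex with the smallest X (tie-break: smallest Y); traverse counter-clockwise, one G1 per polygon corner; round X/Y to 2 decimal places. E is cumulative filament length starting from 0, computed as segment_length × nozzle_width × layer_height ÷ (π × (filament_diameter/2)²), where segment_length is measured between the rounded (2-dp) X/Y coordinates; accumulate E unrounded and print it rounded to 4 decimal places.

G0 X-6.80 Y3.17 Z16.00
G1 X0.00 Y0.00 E0.3743
G1 X11.83 Y25.38 E1.7713
G1 X5.04 Y28.55 E2.1452
G1 X-6.80 Y3.17 E3.5424

At z = 16 mm: the cube is present — its section is the full 28×7.5 rectangle; (whole slice rotated 65° about Z — lengths, areas and connectivity unchanged). The outline is a single polygon with 4 vertices. Extrusion per mm of travel: 0.6 × 0.2 / (π × 0.875²) = 0.049890. Accumulating E over each segment gives final E = 3.5424.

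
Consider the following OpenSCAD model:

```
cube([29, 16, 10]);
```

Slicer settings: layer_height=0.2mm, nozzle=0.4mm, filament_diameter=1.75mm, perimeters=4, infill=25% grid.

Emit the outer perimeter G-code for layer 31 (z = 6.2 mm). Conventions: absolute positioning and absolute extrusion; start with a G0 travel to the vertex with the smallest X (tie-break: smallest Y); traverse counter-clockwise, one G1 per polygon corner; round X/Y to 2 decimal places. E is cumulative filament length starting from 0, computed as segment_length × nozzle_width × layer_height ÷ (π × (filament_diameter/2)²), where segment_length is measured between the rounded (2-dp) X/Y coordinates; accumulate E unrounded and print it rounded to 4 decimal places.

At z = 6.2 mm: the 29×16 cube contributes its full rectangle. The outline is a single polygon with 4 vertices. Extrusion per mm of travel: 0.4 × 0.2 / (π × 0.875²) = 0.033260. Accumulating E over each segment gives final E = 2.9934.

G0 X0.00 Y0.00 Z6.20
G1 X29.00 Y0.00 E0.9645
G1 X29.00 Y16.00 E1.4967
G1 X0.00 Y16.00 E2.4612
G1 X0.00 Y0.00 E2.9934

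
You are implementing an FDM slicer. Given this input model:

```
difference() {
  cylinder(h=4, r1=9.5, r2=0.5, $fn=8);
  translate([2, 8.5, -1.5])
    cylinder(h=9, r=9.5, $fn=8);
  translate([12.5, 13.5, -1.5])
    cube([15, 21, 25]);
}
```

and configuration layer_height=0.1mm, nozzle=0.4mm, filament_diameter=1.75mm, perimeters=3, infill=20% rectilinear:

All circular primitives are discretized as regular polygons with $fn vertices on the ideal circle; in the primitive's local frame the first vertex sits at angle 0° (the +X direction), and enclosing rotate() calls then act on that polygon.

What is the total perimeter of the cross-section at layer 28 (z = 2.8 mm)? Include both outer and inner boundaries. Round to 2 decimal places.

At z = 2.8 mm: the cone contributes a regular 8-gon of circumradius 3.200 (interpolated between r1=9.5 and r2=0.5 at t=0.700) (perimeter = 2·8·3.200·sin(180°/8) = 19.59 mm); the r=9.5 cylinder at (2, 8.5) contributes a regular 8-gon of circumradius 9.5 (perimeter = 2·8·9.500·sin(180°/8) = 58.17 mm); the cube at (12.5, 13.5) (footprint 15×21) is included at this height (perimeter 72.00 mm); After the difference (first − rest): starting from the cone, the r=9.5 cylinder at (2, 8.5) partially overlaps it — only the 15.16 mm² overlap (of its 255.27 mm²) is removed, clipping the outline; the 15×21 cube at (12.5, 13.5) misses the remaining region (no effect) — boundary = 16.42 mm. Overall, the cross-section is a single solid region. Total boundary length (outer) = 16.42 mm.

16.42 mm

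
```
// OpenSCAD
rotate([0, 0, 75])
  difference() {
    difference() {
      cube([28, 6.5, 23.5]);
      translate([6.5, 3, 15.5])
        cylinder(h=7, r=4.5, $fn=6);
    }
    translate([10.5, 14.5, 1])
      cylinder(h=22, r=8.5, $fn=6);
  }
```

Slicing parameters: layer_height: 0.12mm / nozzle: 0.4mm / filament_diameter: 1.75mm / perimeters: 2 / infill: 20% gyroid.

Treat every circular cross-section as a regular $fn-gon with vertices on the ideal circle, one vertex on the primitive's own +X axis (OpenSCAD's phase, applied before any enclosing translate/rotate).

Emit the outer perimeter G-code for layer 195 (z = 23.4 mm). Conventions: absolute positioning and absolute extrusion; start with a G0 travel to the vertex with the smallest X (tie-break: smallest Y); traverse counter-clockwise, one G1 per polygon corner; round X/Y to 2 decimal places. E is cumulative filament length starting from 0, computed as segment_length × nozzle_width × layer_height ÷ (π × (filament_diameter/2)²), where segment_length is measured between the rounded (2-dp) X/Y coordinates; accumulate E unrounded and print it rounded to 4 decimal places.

G0 X-6.28 Y1.68 Z23.40
G1 X0.00 Y0.00 E0.1297
G1 X7.25 Y27.05 E0.6886
G1 X0.97 Y28.73 E0.8183
G1 X-6.28 Y1.68 E1.3772

At z = 23.4 mm: the cube is present — its section is the full 28×6.5 rectangle; the cylinder at (6.5, 3) is absent (z outside [15.5, 22.5]); After the difference (first − rest): none of the subtracted shapes is present at this height, so the 28×6.5 cube is unchanged — 1 connected region; the cylinder at (10.5, 14.5) is absent (z outside [1, 23]); Taking the first minus the rest: none of the subtracted shapes is present at this height, so that combined region is unchanged — 1 connected region; (rotated 75° about Z; rotation is an isometry so areas/perimeters/island counts are preserved). The outline is a single polygon with 4 vertices. Extrusion per mm of travel: 0.4 × 0.12 / (π × 0.875²) = 0.019956. Accumulating E over each segment gives final E = 1.3772.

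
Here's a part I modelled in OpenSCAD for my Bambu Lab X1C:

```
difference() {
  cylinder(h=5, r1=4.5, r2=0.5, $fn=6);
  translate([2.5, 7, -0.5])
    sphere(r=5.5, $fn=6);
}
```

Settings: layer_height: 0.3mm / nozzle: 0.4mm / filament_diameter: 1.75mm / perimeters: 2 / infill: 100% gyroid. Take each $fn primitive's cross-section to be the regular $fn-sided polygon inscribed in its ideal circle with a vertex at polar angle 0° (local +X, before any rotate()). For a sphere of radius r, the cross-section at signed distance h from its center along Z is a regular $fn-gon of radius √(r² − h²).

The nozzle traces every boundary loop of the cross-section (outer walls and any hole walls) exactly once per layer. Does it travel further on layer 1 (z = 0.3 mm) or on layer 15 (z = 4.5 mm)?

Layer 1 (z = 0.3): the cone: at t=0.060 of its height the radius interpolates to r₁+(r₂−r₁)t = 4.260, giving a regular 6-gon of that circumradius (perimeter = 2·6·4.260·sin(180°/6) = 25.56 mm); the r=5.5 sphere at (2.5, 7) contributes a regular 6-gon of circumradius √(5.5²−0.8²) = 5.442 (perimeter = 2·6·5.442·sin(180°/6) = 32.65 mm); After the difference (first − rest): starting from the cone, the r=5.5 sphere at (2.5, 7) partially overlaps it — only the 4.43 mm² overlap (of its 76.93 mm²) is removed, clipping the outline — boundary = 25.56 mm. So its perimeter = 25.56 mm. Layer 15 (z = 4.5): the cone contributes a regular 6-gon of circumradius 0.900 (interpolated between r1=4.5 and r2=0.5 at t=0.900) (perimeter = 2·6·0.900·sin(180°/6) = 5.40 mm); the r=5.5 sphere at (2.5, 7) contributes a regular 6-gon of circumradius √(5.5²−5²) = 2.291 (perimeter = 2·6·2.291·sin(180°/6) = 13.75 mm); Subtracting the remaining from the first: starting from the cone, the r=5.5 sphere at (2.5, 7) misses the remaining region (no effect) — boundary = 5.40 mm. So its perimeter = 5.40 mm. Layer 1 is larger (25.56 vs 5.40 mm).

layer 1 (z = 0.3 mm)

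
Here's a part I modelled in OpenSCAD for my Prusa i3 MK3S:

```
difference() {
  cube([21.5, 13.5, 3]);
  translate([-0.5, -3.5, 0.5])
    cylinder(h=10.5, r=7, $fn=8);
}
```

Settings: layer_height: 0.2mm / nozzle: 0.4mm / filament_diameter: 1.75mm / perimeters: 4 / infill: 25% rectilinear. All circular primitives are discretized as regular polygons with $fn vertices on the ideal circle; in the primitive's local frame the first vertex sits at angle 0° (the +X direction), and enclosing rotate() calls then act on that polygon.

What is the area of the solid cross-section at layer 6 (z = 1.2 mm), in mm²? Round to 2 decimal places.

279.26 mm²

At z = 1.2 mm: the cube (footprint 21.5×13.5) is included at this height (area 290.25 mm²); the r=7 cylinder at (-0.5, -3.5) gives a regular 8-gon of circumradius 7 (constant along its height) (area = (8/2)·7.000²·sin(360°/8) = 138.59 mm²); Subtracting the remaining from the first: starting from the 21.5×13.5 cube (290.25 mm²), the r=7 cylinder at (-0.5, -3.5) partially overlaps it — only the 10.99 mm² overlap (of its 138.59 mm²) is removed, clipping the outline — area = 279.26 mm². Overall, the cross-section is a single solid region. Net area = 279.26 mm².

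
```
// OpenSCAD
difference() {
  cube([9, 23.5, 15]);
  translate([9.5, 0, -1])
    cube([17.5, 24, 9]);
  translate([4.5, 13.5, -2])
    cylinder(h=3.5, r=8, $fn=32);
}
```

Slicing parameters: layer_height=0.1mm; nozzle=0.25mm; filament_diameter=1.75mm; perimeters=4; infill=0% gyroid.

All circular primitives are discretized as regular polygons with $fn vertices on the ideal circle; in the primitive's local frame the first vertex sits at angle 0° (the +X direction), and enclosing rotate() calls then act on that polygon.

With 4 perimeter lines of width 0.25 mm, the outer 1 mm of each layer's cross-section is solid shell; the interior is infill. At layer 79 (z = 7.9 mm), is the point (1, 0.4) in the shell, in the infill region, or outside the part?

At z = 7.9 mm: the 9×23.5 cube contributes its full rectangle; the cube at (9.5, 0) is present — its section is the full 17.5×24 rectangle; the cylinder at (4.5, 13.5) is not intersected at this z (z outside [-2, 1.5]); After the difference (first − rest): starting from the 9×23.5 cube, the 17.5×24 cube at (9.5, 0) misses the remaining region (no effect) — 1 connected region. Overall, the cross-section is a single solid region. The nearest boundary edge runs (9.00, 0.00)→(0.00, 0.00); distance from the point to it = 0.40 mm. The point is inside the cross-section, 0.40 mm from the nearest boundary — within the 1 mm shell band (4 × 0.25).

shell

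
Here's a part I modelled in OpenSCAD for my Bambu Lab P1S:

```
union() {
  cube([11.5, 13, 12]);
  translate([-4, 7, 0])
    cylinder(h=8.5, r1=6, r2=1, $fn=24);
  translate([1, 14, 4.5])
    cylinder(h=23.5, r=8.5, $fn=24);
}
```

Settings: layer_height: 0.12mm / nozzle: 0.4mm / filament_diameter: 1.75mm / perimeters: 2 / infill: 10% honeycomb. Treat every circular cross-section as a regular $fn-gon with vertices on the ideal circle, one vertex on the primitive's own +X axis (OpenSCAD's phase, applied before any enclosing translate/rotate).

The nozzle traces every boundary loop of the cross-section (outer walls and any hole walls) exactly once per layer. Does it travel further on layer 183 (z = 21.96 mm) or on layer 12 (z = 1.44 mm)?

Layer 183 (z = 21.96): the cube is absent (z outside [0, 12]); the cone at (-4, 7) is not intersected at this z (z outside [0, 8.5]); the cylinder at (1, 14): section is a regular 24-gon, circumradius r=8.5 (perimeter = 2·24·8.500·sin(180°/24) = 53.25 mm); Merging all regions: only the r=8.5 cylinder at (1, 14) is present, so the union is just that shape — boundary = 53.25 mm. So its perimeter = 53.25 mm. Layer 12 (z = 1.44): the cube is present — its section is the full 11.5×13 rectangle (perimeter 49.00 mm); the cone at (-4, 7) contributes a regular 24-gon of circumradius 5.153 (interpolated between r1=6 and r2=1 at t=0.169) (perimeter = 2·24·5.153·sin(180°/24) = 32.28 mm); the cylinder at (1, 14) does not reach this height (z outside [4.5, 28]); Taking the union: the regions partially overlap (shared area 4.91 mm²), so the edge portions inside another operand are dropped and the merged outline is re-measured after clipping — boundary = 68.03 mm. So its perimeter = 68.03 mm. Layer 12 is larger (68.03 vs 53.25 mm).

layer 12 (z = 1.44 mm)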